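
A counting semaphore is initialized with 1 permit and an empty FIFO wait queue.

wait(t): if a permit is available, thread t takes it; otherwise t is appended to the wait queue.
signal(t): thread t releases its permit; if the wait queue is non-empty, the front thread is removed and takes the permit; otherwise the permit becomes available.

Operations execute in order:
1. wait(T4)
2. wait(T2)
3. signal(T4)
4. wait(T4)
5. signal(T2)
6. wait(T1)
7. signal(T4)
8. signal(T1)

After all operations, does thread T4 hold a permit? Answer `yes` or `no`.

Step 1: wait(T4) -> count=0 queue=[] holders={T4}
Step 2: wait(T2) -> count=0 queue=[T2] holders={T4}
Step 3: signal(T4) -> count=0 queue=[] holders={T2}
Step 4: wait(T4) -> count=0 queue=[T4] holders={T2}
Step 5: signal(T2) -> count=0 queue=[] holders={T4}
Step 6: wait(T1) -> count=0 queue=[T1] holders={T4}
Step 7: signal(T4) -> count=0 queue=[] holders={T1}
Step 8: signal(T1) -> count=1 queue=[] holders={none}
Final holders: {none} -> T4 not in holders

Answer: no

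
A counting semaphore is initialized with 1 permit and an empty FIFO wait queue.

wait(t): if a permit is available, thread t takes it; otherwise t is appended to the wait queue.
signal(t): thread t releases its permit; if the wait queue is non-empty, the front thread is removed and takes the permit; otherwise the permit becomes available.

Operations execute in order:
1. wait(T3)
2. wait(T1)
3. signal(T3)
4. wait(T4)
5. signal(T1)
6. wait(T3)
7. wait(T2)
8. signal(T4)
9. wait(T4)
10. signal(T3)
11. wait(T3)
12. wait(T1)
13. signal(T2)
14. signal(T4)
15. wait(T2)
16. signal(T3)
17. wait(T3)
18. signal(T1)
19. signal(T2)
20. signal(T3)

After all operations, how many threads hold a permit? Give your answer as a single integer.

Answer: 0

Derivation:
Step 1: wait(T3) -> count=0 queue=[] holders={T3}
Step 2: wait(T1) -> count=0 queue=[T1] holders={T3}
Step 3: signal(T3) -> count=0 queue=[] holders={T1}
Step 4: wait(T4) -> count=0 queue=[T4] holders={T1}
Step 5: signal(T1) -> count=0 queue=[] holders={T4}
Step 6: wait(T3) -> count=0 queue=[T3] holders={T4}
Step 7: wait(T2) -> count=0 queue=[T3,T2] holders={T4}
Step 8: signal(T4) -> count=0 queue=[T2] holders={T3}
Step 9: wait(T4) -> count=0 queue=[T2,T4] holders={T3}
Step 10: signal(T3) -> count=0 queue=[T4] holders={T2}
Step 11: wait(T3) -> count=0 queue=[T4,T3] holders={T2}
Step 12: wait(T1) -> count=0 queue=[T4,T3,T1] holders={T2}
Step 13: signal(T2) -> count=0 queue=[T3,T1] holders={T4}
Step 14: signal(T4) -> count=0 queue=[T1] holders={T3}
Step 15: wait(T2) -> count=0 queue=[T1,T2] holders={T3}
Step 16: signal(T3) -> count=0 queue=[T2] holders={T1}
Step 17: wait(T3) -> count=0 queue=[T2,T3] holders={T1}
Step 18: signal(T1) -> count=0 queue=[T3] holders={T2}
Step 19: signal(T2) -> count=0 queue=[] holders={T3}
Step 20: signal(T3) -> count=1 queue=[] holders={none}
Final holders: {none} -> 0 thread(s)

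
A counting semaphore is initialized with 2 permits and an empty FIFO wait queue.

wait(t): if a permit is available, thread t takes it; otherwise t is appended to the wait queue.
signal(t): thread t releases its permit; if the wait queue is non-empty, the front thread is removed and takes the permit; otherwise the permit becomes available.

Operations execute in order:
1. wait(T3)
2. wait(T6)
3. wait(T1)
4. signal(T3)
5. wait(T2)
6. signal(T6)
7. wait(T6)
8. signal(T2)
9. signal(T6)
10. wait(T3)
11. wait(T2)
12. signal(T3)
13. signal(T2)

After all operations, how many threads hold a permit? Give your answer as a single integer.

Step 1: wait(T3) -> count=1 queue=[] holders={T3}
Step 2: wait(T6) -> count=0 queue=[] holders={T3,T6}
Step 3: wait(T1) -> count=0 queue=[T1] holders={T3,T6}
Step 4: signal(T3) -> count=0 queue=[] holders={T1,T6}
Step 5: wait(T2) -> count=0 queue=[T2] holders={T1,T6}
Step 6: signal(T6) -> count=0 queue=[] holders={T1,T2}
Step 7: wait(T6) -> count=0 queue=[T6] holders={T1,T2}
Step 8: signal(T2) -> count=0 queue=[] holders={T1,T6}
Step 9: signal(T6) -> count=1 queue=[] holders={T1}
Step 10: wait(T3) -> count=0 queue=[] holders={T1,T3}
Step 11: wait(T2) -> count=0 queue=[T2] holders={T1,T3}
Step 12: signal(T3) -> count=0 queue=[] holders={T1,T2}
Step 13: signal(T2) -> count=1 queue=[] holders={T1}
Final holders: {T1} -> 1 thread(s)

Answer: 1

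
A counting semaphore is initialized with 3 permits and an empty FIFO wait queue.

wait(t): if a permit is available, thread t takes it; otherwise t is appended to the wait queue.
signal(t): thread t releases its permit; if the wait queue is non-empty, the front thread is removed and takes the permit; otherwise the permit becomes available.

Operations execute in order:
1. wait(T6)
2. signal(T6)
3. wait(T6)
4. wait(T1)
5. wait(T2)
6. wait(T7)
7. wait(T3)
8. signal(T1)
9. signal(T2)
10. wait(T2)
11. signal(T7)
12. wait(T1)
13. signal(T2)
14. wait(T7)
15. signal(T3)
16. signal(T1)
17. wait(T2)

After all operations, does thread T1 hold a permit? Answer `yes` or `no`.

Answer: no

Derivation:
Step 1: wait(T6) -> count=2 queue=[] holders={T6}
Step 2: signal(T6) -> count=3 queue=[] holders={none}
Step 3: wait(T6) -> count=2 queue=[] holders={T6}
Step 4: wait(T1) -> count=1 queue=[] holders={T1,T6}
Step 5: wait(T2) -> count=0 queue=[] holders={T1,T2,T6}
Step 6: wait(T7) -> count=0 queue=[T7] holders={T1,T2,T6}
Step 7: wait(T3) -> count=0 queue=[T7,T3] holders={T1,T2,T6}
Step 8: signal(T1) -> count=0 queue=[T3] holders={T2,T6,T7}
Step 9: signal(T2) -> count=0 queue=[] holders={T3,T6,T7}
Step 10: wait(T2) -> count=0 queue=[T2] holders={T3,T6,T7}
Step 11: signal(T7) -> count=0 queue=[] holders={T2,T3,T6}
Step 12: wait(T1) -> count=0 queue=[T1] holders={T2,T3,T6}
Step 13: signal(T2) -> count=0 queue=[] holders={T1,T3,T6}
Step 14: wait(T7) -> count=0 queue=[T7] holders={T1,T3,T6}
Step 15: signal(T3) -> count=0 queue=[] holders={T1,T6,T7}
Step 16: signal(T1) -> count=1 queue=[] holders={T6,T7}
Step 17: wait(T2) -> count=0 queue=[] holders={T2,T6,T7}
Final holders: {T2,T6,T7} -> T1 not in holders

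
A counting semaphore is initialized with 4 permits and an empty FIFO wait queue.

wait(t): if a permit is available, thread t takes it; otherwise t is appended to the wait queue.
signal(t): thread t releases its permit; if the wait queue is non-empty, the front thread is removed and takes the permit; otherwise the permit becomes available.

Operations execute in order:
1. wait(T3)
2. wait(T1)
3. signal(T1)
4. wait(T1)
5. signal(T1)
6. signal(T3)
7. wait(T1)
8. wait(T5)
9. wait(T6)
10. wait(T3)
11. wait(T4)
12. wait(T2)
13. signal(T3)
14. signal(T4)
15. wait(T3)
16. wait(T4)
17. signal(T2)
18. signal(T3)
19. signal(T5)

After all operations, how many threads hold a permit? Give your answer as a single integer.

Answer: 3

Derivation:
Step 1: wait(T3) -> count=3 queue=[] holders={T3}
Step 2: wait(T1) -> count=2 queue=[] holders={T1,T3}
Step 3: signal(T1) -> count=3 queue=[] holders={T3}
Step 4: wait(T1) -> count=2 queue=[] holders={T1,T3}
Step 5: signal(T1) -> count=3 queue=[] holders={T3}
Step 6: signal(T3) -> count=4 queue=[] holders={none}
Step 7: wait(T1) -> count=3 queue=[] holders={T1}
Step 8: wait(T5) -> count=2 queue=[] holders={T1,T5}
Step 9: wait(T6) -> count=1 queue=[] holders={T1,T5,T6}
Step 10: wait(T3) -> count=0 queue=[] holders={T1,T3,T5,T6}
Step 11: wait(T4) -> count=0 queue=[T4] holders={T1,T3,T5,T6}
Step 12: wait(T2) -> count=0 queue=[T4,T2] holders={T1,T3,T5,T6}
Step 13: signal(T3) -> count=0 queue=[T2] holders={T1,T4,T5,T6}
Step 14: signal(T4) -> count=0 queue=[] holders={T1,T2,T5,T6}
Step 15: wait(T3) -> count=0 queue=[T3] holders={T1,T2,T5,T6}
Step 16: wait(T4) -> count=0 queue=[T3,T4] holders={T1,T2,T5,T6}
Step 17: signal(T2) -> count=0 queue=[T4] holders={T1,T3,T5,T6}
Step 18: signal(T3) -> count=0 queue=[] holders={T1,T4,T5,T6}
Step 19: signal(T5) -> count=1 queue=[] holders={T1,T4,T6}
Final holders: {T1,T4,T6} -> 3 thread(s)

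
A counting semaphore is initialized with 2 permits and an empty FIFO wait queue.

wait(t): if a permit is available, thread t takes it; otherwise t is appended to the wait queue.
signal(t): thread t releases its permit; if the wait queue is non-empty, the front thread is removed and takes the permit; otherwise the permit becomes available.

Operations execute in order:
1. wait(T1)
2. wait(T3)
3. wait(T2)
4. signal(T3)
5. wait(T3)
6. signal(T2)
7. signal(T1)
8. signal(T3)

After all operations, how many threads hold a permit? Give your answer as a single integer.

Answer: 0

Derivation:
Step 1: wait(T1) -> count=1 queue=[] holders={T1}
Step 2: wait(T3) -> count=0 queue=[] holders={T1,T3}
Step 3: wait(T2) -> count=0 queue=[T2] holders={T1,T3}
Step 4: signal(T3) -> count=0 queue=[] holders={T1,T2}
Step 5: wait(T3) -> count=0 queue=[T3] holders={T1,T2}
Step 6: signal(T2) -> count=0 queue=[] holders={T1,T3}
Step 7: signal(T1) -> count=1 queue=[] holders={T3}
Step 8: signal(T3) -> count=2 queue=[] holders={none}
Final holders: {none} -> 0 thread(s)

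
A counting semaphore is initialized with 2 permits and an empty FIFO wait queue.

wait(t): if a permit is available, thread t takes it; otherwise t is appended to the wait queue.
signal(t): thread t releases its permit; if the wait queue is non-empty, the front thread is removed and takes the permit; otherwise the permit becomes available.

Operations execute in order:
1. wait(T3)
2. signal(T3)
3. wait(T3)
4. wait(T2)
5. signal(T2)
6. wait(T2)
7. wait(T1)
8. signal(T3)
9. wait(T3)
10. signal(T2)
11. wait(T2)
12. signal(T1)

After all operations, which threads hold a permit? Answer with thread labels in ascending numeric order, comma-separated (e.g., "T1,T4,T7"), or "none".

Answer: T2,T3

Derivation:
Step 1: wait(T3) -> count=1 queue=[] holders={T3}
Step 2: signal(T3) -> count=2 queue=[] holders={none}
Step 3: wait(T3) -> count=1 queue=[] holders={T3}
Step 4: wait(T2) -> count=0 queue=[] holders={T2,T3}
Step 5: signal(T2) -> count=1 queue=[] holders={T3}
Step 6: wait(T2) -> count=0 queue=[] holders={T2,T3}
Step 7: wait(T1) -> count=0 queue=[T1] holders={T2,T3}
Step 8: signal(T3) -> count=0 queue=[] holders={T1,T2}
Step 9: wait(T3) -> count=0 queue=[T3] holders={T1,T2}
Step 10: signal(T2) -> count=0 queue=[] holders={T1,T3}
Step 11: wait(T2) -> count=0 queue=[T2] holders={T1,T3}
Step 12: signal(T1) -> count=0 queue=[] holders={T2,T3}
Final holders: T2,T3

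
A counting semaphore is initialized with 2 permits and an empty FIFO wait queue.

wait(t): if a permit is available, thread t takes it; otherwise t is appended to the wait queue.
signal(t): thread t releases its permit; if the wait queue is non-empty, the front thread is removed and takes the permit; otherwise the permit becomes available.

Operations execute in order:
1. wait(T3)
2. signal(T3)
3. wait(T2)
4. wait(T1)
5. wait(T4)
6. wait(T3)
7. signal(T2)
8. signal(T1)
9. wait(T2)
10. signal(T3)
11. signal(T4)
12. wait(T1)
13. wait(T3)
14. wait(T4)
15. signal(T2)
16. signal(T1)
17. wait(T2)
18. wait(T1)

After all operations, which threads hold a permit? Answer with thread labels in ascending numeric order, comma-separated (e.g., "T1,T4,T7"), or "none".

Step 1: wait(T3) -> count=1 queue=[] holders={T3}
Step 2: signal(T3) -> count=2 queue=[] holders={none}
Step 3: wait(T2) -> count=1 queue=[] holders={T2}
Step 4: wait(T1) -> count=0 queue=[] holders={T1,T2}
Step 5: wait(T4) -> count=0 queue=[T4] holders={T1,T2}
Step 6: wait(T3) -> count=0 queue=[T4,T3] holders={T1,T2}
Step 7: signal(T2) -> count=0 queue=[T3] holders={T1,T4}
Step 8: signal(T1) -> count=0 queue=[] holders={T3,T4}
Step 9: wait(T2) -> count=0 queue=[T2] holders={T3,T4}
Step 10: signal(T3) -> count=0 queue=[] holders={T2,T4}
Step 11: signal(T4) -> count=1 queue=[] holders={T2}
Step 12: wait(T1) -> count=0 queue=[] holders={T1,T2}
Step 13: wait(T3) -> count=0 queue=[T3] holders={T1,T2}
Step 14: wait(T4) -> count=0 queue=[T3,T4] holders={T1,T2}
Step 15: signal(T2) -> count=0 queue=[T4] holders={T1,T3}
Step 16: signal(T1) -> count=0 queue=[] holders={T3,T4}
Step 17: wait(T2) -> count=0 queue=[T2] holders={T3,T4}
Step 18: wait(T1) -> count=0 queue=[T2,T1] holders={T3,T4}
Final holders: T3,T4

Answer: T3,T4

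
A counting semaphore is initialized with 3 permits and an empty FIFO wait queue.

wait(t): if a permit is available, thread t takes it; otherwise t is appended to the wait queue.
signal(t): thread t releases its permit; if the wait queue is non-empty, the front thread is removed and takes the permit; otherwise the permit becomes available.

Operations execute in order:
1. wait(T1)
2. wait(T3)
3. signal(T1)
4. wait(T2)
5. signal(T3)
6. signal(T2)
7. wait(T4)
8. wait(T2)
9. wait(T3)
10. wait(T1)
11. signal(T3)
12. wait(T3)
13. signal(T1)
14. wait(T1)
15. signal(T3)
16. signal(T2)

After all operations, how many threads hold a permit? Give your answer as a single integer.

Answer: 2

Derivation:
Step 1: wait(T1) -> count=2 queue=[] holders={T1}
Step 2: wait(T3) -> count=1 queue=[] holders={T1,T3}
Step 3: signal(T1) -> count=2 queue=[] holders={T3}
Step 4: wait(T2) -> count=1 queue=[] holders={T2,T3}
Step 5: signal(T3) -> count=2 queue=[] holders={T2}
Step 6: signal(T2) -> count=3 queue=[] holders={none}
Step 7: wait(T4) -> count=2 queue=[] holders={T4}
Step 8: wait(T2) -> count=1 queue=[] holders={T2,T4}
Step 9: wait(T3) -> count=0 queue=[] holders={T2,T3,T4}
Step 10: wait(T1) -> count=0 queue=[T1] holders={T2,T3,T4}
Step 11: signal(T3) -> count=0 queue=[] holders={T1,T2,T4}
Step 12: wait(T3) -> count=0 queue=[T3] holders={T1,T2,T4}
Step 13: signal(T1) -> count=0 queue=[] holders={T2,T3,T4}
Step 14: wait(T1) -> count=0 queue=[T1] holders={T2,T3,T4}
Step 15: signal(T3) -> count=0 queue=[] holders={T1,T2,T4}
Step 16: signal(T2) -> count=1 queue=[] holders={T1,T4}
Final holders: {T1,T4} -> 2 thread(s)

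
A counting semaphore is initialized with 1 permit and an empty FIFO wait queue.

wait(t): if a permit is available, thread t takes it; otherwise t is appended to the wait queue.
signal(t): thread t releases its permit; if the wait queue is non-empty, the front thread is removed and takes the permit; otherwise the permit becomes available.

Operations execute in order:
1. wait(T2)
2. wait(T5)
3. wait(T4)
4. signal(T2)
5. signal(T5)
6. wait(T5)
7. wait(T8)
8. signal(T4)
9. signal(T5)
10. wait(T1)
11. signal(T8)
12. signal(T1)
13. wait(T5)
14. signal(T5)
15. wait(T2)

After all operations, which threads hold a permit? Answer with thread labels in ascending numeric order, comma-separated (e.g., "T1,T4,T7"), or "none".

Step 1: wait(T2) -> count=0 queue=[] holders={T2}
Step 2: wait(T5) -> count=0 queue=[T5] holders={T2}
Step 3: wait(T4) -> count=0 queue=[T5,T4] holders={T2}
Step 4: signal(T2) -> count=0 queue=[T4] holders={T5}
Step 5: signal(T5) -> count=0 queue=[] holders={T4}
Step 6: wait(T5) -> count=0 queue=[T5] holders={T4}
Step 7: wait(T8) -> count=0 queue=[T5,T8] holders={T4}
Step 8: signal(T4) -> count=0 queue=[T8] holders={T5}
Step 9: signal(T5) -> count=0 queue=[] holders={T8}
Step 10: wait(T1) -> count=0 queue=[T1] holders={T8}
Step 11: signal(T8) -> count=0 queue=[] holders={T1}
Step 12: signal(T1) -> count=1 queue=[] holders={none}
Step 13: wait(T5) -> count=0 queue=[] holders={T5}
Step 14: signal(T5) -> count=1 queue=[] holders={none}
Step 15: wait(T2) -> count=0 queue=[] holders={T2}
Final holders: T2

Answer: T2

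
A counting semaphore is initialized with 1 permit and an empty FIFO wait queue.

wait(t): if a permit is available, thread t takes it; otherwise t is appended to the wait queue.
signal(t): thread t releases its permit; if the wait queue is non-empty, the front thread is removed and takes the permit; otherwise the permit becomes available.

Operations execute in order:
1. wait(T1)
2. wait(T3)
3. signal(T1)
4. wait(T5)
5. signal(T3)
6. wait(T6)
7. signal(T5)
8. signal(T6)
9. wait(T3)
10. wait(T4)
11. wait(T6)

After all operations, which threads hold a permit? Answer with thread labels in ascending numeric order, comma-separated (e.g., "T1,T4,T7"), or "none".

Step 1: wait(T1) -> count=0 queue=[] holders={T1}
Step 2: wait(T3) -> count=0 queue=[T3] holders={T1}
Step 3: signal(T1) -> count=0 queue=[] holders={T3}
Step 4: wait(T5) -> count=0 queue=[T5] holders={T3}
Step 5: signal(T3) -> count=0 queue=[] holders={T5}
Step 6: wait(T6) -> count=0 queue=[T6] holders={T5}
Step 7: signal(T5) -> count=0 queue=[] holders={T6}
Step 8: signal(T6) -> count=1 queue=[] holders={none}
Step 9: wait(T3) -> count=0 queue=[] holders={T3}
Step 10: wait(T4) -> count=0 queue=[T4] holders={T3}
Step 11: wait(T6) -> count=0 queue=[T4,T6] holders={T3}
Final holders: T3

Answer: T3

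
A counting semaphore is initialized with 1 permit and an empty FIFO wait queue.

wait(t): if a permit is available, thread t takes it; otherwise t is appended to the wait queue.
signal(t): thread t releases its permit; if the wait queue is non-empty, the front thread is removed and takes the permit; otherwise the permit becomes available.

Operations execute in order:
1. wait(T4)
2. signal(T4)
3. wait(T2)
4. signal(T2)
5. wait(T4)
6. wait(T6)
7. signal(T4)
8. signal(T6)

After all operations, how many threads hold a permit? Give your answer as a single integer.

Answer: 0

Derivation:
Step 1: wait(T4) -> count=0 queue=[] holders={T4}
Step 2: signal(T4) -> count=1 queue=[] holders={none}
Step 3: wait(T2) -> count=0 queue=[] holders={T2}
Step 4: signal(T2) -> count=1 queue=[] holders={none}
Step 5: wait(T4) -> count=0 queue=[] holders={T4}
Step 6: wait(T6) -> count=0 queue=[T6] holders={T4}
Step 7: signal(T4) -> count=0 queue=[] holders={T6}
Step 8: signal(T6) -> count=1 queue=[] holders={none}
Final holders: {none} -> 0 thread(s)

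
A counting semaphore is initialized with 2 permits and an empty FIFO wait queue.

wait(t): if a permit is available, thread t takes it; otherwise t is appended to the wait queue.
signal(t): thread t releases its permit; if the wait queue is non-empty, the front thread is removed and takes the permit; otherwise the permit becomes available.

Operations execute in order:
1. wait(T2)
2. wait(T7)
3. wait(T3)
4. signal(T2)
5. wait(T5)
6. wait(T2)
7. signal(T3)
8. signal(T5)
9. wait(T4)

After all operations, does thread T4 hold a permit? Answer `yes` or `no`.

Step 1: wait(T2) -> count=1 queue=[] holders={T2}
Step 2: wait(T7) -> count=0 queue=[] holders={T2,T7}
Step 3: wait(T3) -> count=0 queue=[T3] holders={T2,T7}
Step 4: signal(T2) -> count=0 queue=[] holders={T3,T7}
Step 5: wait(T5) -> count=0 queue=[T5] holders={T3,T7}
Step 6: wait(T2) -> count=0 queue=[T5,T2] holders={T3,T7}
Step 7: signal(T3) -> count=0 queue=[T2] holders={T5,T7}
Step 8: signal(T5) -> count=0 queue=[] holders={T2,T7}
Step 9: wait(T4) -> count=0 queue=[T4] holders={T2,T7}
Final holders: {T2,T7} -> T4 not in holders

Answer: no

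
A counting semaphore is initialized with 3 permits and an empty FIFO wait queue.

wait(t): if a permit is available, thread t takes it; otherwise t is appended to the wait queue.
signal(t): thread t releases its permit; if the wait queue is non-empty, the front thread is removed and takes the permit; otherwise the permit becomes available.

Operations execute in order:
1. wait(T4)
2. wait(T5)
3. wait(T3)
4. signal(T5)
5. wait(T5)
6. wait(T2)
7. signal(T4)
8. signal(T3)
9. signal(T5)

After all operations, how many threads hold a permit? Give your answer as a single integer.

Step 1: wait(T4) -> count=2 queue=[] holders={T4}
Step 2: wait(T5) -> count=1 queue=[] holders={T4,T5}
Step 3: wait(T3) -> count=0 queue=[] holders={T3,T4,T5}
Step 4: signal(T5) -> count=1 queue=[] holders={T3,T4}
Step 5: wait(T5) -> count=0 queue=[] holders={T3,T4,T5}
Step 6: wait(T2) -> count=0 queue=[T2] holders={T3,T4,T5}
Step 7: signal(T4) -> count=0 queue=[] holders={T2,T3,T5}
Step 8: signal(T3) -> count=1 queue=[] holders={T2,T5}
Step 9: signal(T5) -> count=2 queue=[] holders={T2}
Final holders: {T2} -> 1 thread(s)

Answer: 1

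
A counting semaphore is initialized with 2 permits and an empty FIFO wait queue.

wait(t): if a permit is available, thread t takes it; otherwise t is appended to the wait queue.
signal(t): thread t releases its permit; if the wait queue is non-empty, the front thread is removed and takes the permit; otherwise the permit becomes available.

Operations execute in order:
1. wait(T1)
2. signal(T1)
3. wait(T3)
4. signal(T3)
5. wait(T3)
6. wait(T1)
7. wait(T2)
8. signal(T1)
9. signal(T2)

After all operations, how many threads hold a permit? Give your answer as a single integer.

Step 1: wait(T1) -> count=1 queue=[] holders={T1}
Step 2: signal(T1) -> count=2 queue=[] holders={none}
Step 3: wait(T3) -> count=1 queue=[] holders={T3}
Step 4: signal(T3) -> count=2 queue=[] holders={none}
Step 5: wait(T3) -> count=1 queue=[] holders={T3}
Step 6: wait(T1) -> count=0 queue=[] holders={T1,T3}
Step 7: wait(T2) -> count=0 queue=[T2] holders={T1,T3}
Step 8: signal(T1) -> count=0 queue=[] holders={T2,T3}
Step 9: signal(T2) -> count=1 queue=[] holders={T3}
Final holders: {T3} -> 1 thread(s)

Answer: 1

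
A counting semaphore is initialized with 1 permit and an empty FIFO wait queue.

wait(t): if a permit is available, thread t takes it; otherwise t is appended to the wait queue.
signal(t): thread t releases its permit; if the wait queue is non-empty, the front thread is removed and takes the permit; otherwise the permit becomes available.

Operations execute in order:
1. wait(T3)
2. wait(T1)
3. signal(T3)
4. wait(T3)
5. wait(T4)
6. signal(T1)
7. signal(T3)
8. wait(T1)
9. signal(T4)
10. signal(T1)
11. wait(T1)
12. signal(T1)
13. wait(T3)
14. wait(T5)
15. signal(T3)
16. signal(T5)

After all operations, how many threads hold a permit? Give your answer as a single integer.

Answer: 0

Derivation:
Step 1: wait(T3) -> count=0 queue=[] holders={T3}
Step 2: wait(T1) -> count=0 queue=[T1] holders={T3}
Step 3: signal(T3) -> count=0 queue=[] holders={T1}
Step 4: wait(T3) -> count=0 queue=[T3] holders={T1}
Step 5: wait(T4) -> count=0 queue=[T3,T4] holders={T1}
Step 6: signal(T1) -> count=0 queue=[T4] holders={T3}
Step 7: signal(T3) -> count=0 queue=[] holders={T4}
Step 8: wait(T1) -> count=0 queue=[T1] holders={T4}
Step 9: signal(T4) -> count=0 queue=[] holders={T1}
Step 10: signal(T1) -> count=1 queue=[] holders={none}
Step 11: wait(T1) -> count=0 queue=[] holders={T1}
Step 12: signal(T1) -> count=1 queue=[] holders={none}
Step 13: wait(T3) -> count=0 queue=[] holders={T3}
Step 14: wait(T5) -> count=0 queue=[T5] holders={T3}
Step 15: signal(T3) -> count=0 queue=[] holders={T5}
Step 16: signal(T5) -> count=1 queue=[] holders={none}
Final holders: {none} -> 0 thread(s)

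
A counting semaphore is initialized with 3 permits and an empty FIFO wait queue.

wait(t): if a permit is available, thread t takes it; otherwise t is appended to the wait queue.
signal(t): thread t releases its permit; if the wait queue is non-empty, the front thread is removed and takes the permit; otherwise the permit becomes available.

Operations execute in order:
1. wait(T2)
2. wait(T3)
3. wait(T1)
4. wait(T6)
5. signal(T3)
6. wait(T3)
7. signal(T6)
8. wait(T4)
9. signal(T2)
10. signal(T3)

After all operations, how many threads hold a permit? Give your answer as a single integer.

Answer: 2

Derivation:
Step 1: wait(T2) -> count=2 queue=[] holders={T2}
Step 2: wait(T3) -> count=1 queue=[] holders={T2,T3}
Step 3: wait(T1) -> count=0 queue=[] holders={T1,T2,T3}
Step 4: wait(T6) -> count=0 queue=[T6] holders={T1,T2,T3}
Step 5: signal(T3) -> count=0 queue=[] holders={T1,T2,T6}
Step 6: wait(T3) -> count=0 queue=[T3] holders={T1,T2,T6}
Step 7: signal(T6) -> count=0 queue=[] holders={T1,T2,T3}
Step 8: wait(T4) -> count=0 queue=[T4] holders={T1,T2,T3}
Step 9: signal(T2) -> count=0 queue=[] holders={T1,T3,T4}
Step 10: signal(T3) -> count=1 queue=[] holders={T1,T4}
Final holders: {T1,T4} -> 2 thread(s)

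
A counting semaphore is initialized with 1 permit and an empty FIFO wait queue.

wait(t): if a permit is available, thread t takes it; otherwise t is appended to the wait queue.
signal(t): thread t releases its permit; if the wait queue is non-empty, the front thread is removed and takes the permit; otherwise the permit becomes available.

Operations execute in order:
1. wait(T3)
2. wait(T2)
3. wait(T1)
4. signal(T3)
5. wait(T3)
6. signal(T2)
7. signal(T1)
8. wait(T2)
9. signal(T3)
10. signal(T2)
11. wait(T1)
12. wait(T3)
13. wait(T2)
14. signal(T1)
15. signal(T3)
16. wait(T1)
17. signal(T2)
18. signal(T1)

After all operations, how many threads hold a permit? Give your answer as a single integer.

Step 1: wait(T3) -> count=0 queue=[] holders={T3}
Step 2: wait(T2) -> count=0 queue=[T2] holders={T3}
Step 3: wait(T1) -> count=0 queue=[T2,T1] holders={T3}
Step 4: signal(T3) -> count=0 queue=[T1] holders={T2}
Step 5: wait(T3) -> count=0 queue=[T1,T3] holders={T2}
Step 6: signal(T2) -> count=0 queue=[T3] holders={T1}
Step 7: signal(T1) -> count=0 queue=[] holders={T3}
Step 8: wait(T2) -> count=0 queue=[T2] holders={T3}
Step 9: signal(T3) -> count=0 queue=[] holders={T2}
Step 10: signal(T2) -> count=1 queue=[] holders={none}
Step 11: wait(T1) -> count=0 queue=[] holders={T1}
Step 12: wait(T3) -> count=0 queue=[T3] holders={T1}
Step 13: wait(T2) -> count=0 queue=[T3,T2] holders={T1}
Step 14: signal(T1) -> count=0 queue=[T2] holders={T3}
Step 15: signal(T3) -> count=0 queue=[] holders={T2}
Step 16: wait(T1) -> count=0 queue=[T1] holders={T2}
Step 17: signal(T2) -> count=0 queue=[] holders={T1}
Step 18: signal(T1) -> count=1 queue=[] holders={none}
Final holders: {none} -> 0 thread(s)

Answer: 0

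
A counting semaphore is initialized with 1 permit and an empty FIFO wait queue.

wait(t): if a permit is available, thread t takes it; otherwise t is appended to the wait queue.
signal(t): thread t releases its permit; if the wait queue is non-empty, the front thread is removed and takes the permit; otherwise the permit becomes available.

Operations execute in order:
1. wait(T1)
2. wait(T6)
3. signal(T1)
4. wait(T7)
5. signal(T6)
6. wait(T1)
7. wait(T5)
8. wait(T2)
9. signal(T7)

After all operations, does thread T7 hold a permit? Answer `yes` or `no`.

Step 1: wait(T1) -> count=0 queue=[] holders={T1}
Step 2: wait(T6) -> count=0 queue=[T6] holders={T1}
Step 3: signal(T1) -> count=0 queue=[] holders={T6}
Step 4: wait(T7) -> count=0 queue=[T7] holders={T6}
Step 5: signal(T6) -> count=0 queue=[] holders={T7}
Step 6: wait(T1) -> count=0 queue=[T1] holders={T7}
Step 7: wait(T5) -> count=0 queue=[T1,T5] holders={T7}
Step 8: wait(T2) -> count=0 queue=[T1,T5,T2] holders={T7}
Step 9: signal(T7) -> count=0 queue=[T5,T2] holders={T1}
Final holders: {T1} -> T7 not in holders

Answer: no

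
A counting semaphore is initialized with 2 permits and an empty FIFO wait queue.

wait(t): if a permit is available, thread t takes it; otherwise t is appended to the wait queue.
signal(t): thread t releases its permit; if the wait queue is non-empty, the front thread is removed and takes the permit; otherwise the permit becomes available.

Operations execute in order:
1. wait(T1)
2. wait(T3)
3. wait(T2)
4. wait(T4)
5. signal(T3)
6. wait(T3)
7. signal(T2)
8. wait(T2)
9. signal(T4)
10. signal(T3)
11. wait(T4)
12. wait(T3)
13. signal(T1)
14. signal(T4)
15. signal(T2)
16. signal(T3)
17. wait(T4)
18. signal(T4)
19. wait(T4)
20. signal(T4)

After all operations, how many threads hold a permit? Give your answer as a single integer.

Answer: 0

Derivation:
Step 1: wait(T1) -> count=1 queue=[] holders={T1}
Step 2: wait(T3) -> count=0 queue=[] holders={T1,T3}
Step 3: wait(T2) -> count=0 queue=[T2] holders={T1,T3}
Step 4: wait(T4) -> count=0 queue=[T2,T4] holders={T1,T3}
Step 5: signal(T3) -> count=0 queue=[T4] holders={T1,T2}
Step 6: wait(T3) -> count=0 queue=[T4,T3] holders={T1,T2}
Step 7: signal(T2) -> count=0 queue=[T3] holders={T1,T4}
Step 8: wait(T2) -> count=0 queue=[T3,T2] holders={T1,T4}
Step 9: signal(T4) -> count=0 queue=[T2] holders={T1,T3}
Step 10: signal(T3) -> count=0 queue=[] holders={T1,T2}
Step 11: wait(T4) -> count=0 queue=[T4] holders={T1,T2}
Step 12: wait(T3) -> count=0 queue=[T4,T3] holders={T1,T2}
Step 13: signal(T1) -> count=0 queue=[T3] holders={T2,T4}
Step 14: signal(T4) -> count=0 queue=[] holders={T2,T3}
Step 15: signal(T2) -> count=1 queue=[] holders={T3}
Step 16: signal(T3) -> count=2 queue=[] holders={none}
Step 17: wait(T4) -> count=1 queue=[] holders={T4}
Step 18: signal(T4) -> count=2 queue=[] holders={none}
Step 19: wait(T4) -> count=1 queue=[] holders={T4}
Step 20: signal(T4) -> count=2 queue=[] holders={none}
Final holders: {none} -> 0 thread(s)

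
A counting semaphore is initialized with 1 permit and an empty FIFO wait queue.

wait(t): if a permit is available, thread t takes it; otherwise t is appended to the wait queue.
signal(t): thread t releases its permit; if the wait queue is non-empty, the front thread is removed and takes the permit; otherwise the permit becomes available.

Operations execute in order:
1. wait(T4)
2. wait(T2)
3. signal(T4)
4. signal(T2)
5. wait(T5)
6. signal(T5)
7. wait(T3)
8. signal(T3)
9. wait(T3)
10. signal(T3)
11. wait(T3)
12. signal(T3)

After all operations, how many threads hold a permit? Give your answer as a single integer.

Step 1: wait(T4) -> count=0 queue=[] holders={T4}
Step 2: wait(T2) -> count=0 queue=[T2] holders={T4}
Step 3: signal(T4) -> count=0 queue=[] holders={T2}
Step 4: signal(T2) -> count=1 queue=[] holders={none}
Step 5: wait(T5) -> count=0 queue=[] holders={T5}
Step 6: signal(T5) -> count=1 queue=[] holders={none}
Step 7: wait(T3) -> count=0 queue=[] holders={T3}
Step 8: signal(T3) -> count=1 queue=[] holders={none}
Step 9: wait(T3) -> count=0 queue=[] holders={T3}
Step 10: signal(T3) -> count=1 queue=[] holders={none}
Step 11: wait(T3) -> count=0 queue=[] holders={T3}
Step 12: signal(T3) -> count=1 queue=[] holders={none}
Final holders: {none} -> 0 thread(s)

Answer: 0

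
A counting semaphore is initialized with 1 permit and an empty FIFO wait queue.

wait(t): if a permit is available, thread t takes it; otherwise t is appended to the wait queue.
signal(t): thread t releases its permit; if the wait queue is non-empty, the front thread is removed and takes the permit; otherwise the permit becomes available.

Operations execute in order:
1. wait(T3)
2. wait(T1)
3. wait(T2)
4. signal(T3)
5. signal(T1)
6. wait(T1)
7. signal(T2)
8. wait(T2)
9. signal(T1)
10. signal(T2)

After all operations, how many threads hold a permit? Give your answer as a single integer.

Answer: 0

Derivation:
Step 1: wait(T3) -> count=0 queue=[] holders={T3}
Step 2: wait(T1) -> count=0 queue=[T1] holders={T3}
Step 3: wait(T2) -> count=0 queue=[T1,T2] holders={T3}
Step 4: signal(T3) -> count=0 queue=[T2] holders={T1}
Step 5: signal(T1) -> count=0 queue=[] holders={T2}
Step 6: wait(T1) -> count=0 queue=[T1] holders={T2}
Step 7: signal(T2) -> count=0 queue=[] holders={T1}
Step 8: wait(T2) -> count=0 queue=[T2] holders={T1}
Step 9: signal(T1) -> count=0 queue=[] holders={T2}
Step 10: signal(T2) -> count=1 queue=[] holders={none}
Final holders: {none} -> 0 thread(s)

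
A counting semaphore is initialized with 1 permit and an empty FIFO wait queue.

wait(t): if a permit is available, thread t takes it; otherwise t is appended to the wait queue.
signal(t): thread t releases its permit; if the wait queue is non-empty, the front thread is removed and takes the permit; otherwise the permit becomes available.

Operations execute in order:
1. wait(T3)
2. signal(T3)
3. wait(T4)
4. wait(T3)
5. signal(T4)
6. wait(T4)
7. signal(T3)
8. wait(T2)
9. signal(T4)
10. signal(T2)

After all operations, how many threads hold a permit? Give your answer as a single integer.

Step 1: wait(T3) -> count=0 queue=[] holders={T3}
Step 2: signal(T3) -> count=1 queue=[] holders={none}
Step 3: wait(T4) -> count=0 queue=[] holders={T4}
Step 4: wait(T3) -> count=0 queue=[T3] holders={T4}
Step 5: signal(T4) -> count=0 queue=[] holders={T3}
Step 6: wait(T4) -> count=0 queue=[T4] holders={T3}
Step 7: signal(T3) -> count=0 queue=[] holders={T4}
Step 8: wait(T2) -> count=0 queue=[T2] holders={T4}
Step 9: signal(T4) -> count=0 queue=[] holders={T2}
Step 10: signal(T2) -> count=1 queue=[] holders={none}
Final holders: {none} -> 0 thread(s)

Answer: 0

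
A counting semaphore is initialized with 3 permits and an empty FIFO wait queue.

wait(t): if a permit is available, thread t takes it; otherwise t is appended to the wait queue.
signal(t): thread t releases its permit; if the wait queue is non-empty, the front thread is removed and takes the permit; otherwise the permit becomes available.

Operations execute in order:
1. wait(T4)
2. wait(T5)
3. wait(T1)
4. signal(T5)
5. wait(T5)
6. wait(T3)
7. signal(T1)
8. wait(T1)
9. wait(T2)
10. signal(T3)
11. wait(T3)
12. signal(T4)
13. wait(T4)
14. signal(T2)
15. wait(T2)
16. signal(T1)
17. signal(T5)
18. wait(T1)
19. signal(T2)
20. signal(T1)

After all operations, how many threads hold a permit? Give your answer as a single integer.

Step 1: wait(T4) -> count=2 queue=[] holders={T4}
Step 2: wait(T5) -> count=1 queue=[] holders={T4,T5}
Step 3: wait(T1) -> count=0 queue=[] holders={T1,T4,T5}
Step 4: signal(T5) -> count=1 queue=[] holders={T1,T4}
Step 5: wait(T5) -> count=0 queue=[] holders={T1,T4,T5}
Step 6: wait(T3) -> count=0 queue=[T3] holders={T1,T4,T5}
Step 7: signal(T1) -> count=0 queue=[] holders={T3,T4,T5}
Step 8: wait(T1) -> count=0 queue=[T1] holders={T3,T4,T5}
Step 9: wait(T2) -> count=0 queue=[T1,T2] holders={T3,T4,T5}
Step 10: signal(T3) -> count=0 queue=[T2] holders={T1,T4,T5}
Step 11: wait(T3) -> count=0 queue=[T2,T3] holders={T1,T4,T5}
Step 12: signal(T4) -> count=0 queue=[T3] holders={T1,T2,T5}
Step 13: wait(T4) -> count=0 queue=[T3,T4] holders={T1,T2,T5}
Step 14: signal(T2) -> count=0 queue=[T4] holders={T1,T3,T5}
Step 15: wait(T2) -> count=0 queue=[T4,T2] holders={T1,T3,T5}
Step 16: signal(T1) -> count=0 queue=[T2] holders={T3,T4,T5}
Step 17: signal(T5) -> count=0 queue=[] holders={T2,T3,T4}
Step 18: wait(T1) -> count=0 queue=[T1] holders={T2,T3,T4}
Step 19: signal(T2) -> count=0 queue=[] holders={T1,T3,T4}
Step 20: signal(T1) -> count=1 queue=[] holders={T3,T4}
Final holders: {T3,T4} -> 2 thread(s)

Answer: 2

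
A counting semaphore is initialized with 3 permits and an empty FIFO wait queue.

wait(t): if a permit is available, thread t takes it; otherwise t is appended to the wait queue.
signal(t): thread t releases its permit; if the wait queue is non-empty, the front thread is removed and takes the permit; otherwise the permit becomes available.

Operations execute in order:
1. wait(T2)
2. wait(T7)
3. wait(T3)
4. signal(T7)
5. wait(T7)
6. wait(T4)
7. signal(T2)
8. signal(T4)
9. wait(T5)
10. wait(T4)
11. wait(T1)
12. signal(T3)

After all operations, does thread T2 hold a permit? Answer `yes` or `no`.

Step 1: wait(T2) -> count=2 queue=[] holders={T2}
Step 2: wait(T7) -> count=1 queue=[] holders={T2,T7}
Step 3: wait(T3) -> count=0 queue=[] holders={T2,T3,T7}
Step 4: signal(T7) -> count=1 queue=[] holders={T2,T3}
Step 5: wait(T7) -> count=0 queue=[] holders={T2,T3,T7}
Step 6: wait(T4) -> count=0 queue=[T4] holders={T2,T3,T7}
Step 7: signal(T2) -> count=0 queue=[] holders={T3,T4,T7}
Step 8: signal(T4) -> count=1 queue=[] holders={T3,T7}
Step 9: wait(T5) -> count=0 queue=[] holders={T3,T5,T7}
Step 10: wait(T4) -> count=0 queue=[T4] holders={T3,T5,T7}
Step 11: wait(T1) -> count=0 queue=[T4,T1] holders={T3,T5,T7}
Step 12: signal(T3) -> count=0 queue=[T1] holders={T4,T5,T7}
Final holders: {T4,T5,T7} -> T2 not in holders

Answer: no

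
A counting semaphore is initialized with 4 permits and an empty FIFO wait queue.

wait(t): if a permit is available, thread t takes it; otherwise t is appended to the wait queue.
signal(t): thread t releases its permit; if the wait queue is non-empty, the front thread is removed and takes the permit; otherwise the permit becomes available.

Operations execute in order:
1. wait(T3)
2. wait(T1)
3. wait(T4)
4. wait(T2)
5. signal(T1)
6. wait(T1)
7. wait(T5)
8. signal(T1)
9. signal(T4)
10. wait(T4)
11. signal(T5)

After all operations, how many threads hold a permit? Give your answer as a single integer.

Step 1: wait(T3) -> count=3 queue=[] holders={T3}
Step 2: wait(T1) -> count=2 queue=[] holders={T1,T3}
Step 3: wait(T4) -> count=1 queue=[] holders={T1,T3,T4}
Step 4: wait(T2) -> count=0 queue=[] holders={T1,T2,T3,T4}
Step 5: signal(T1) -> count=1 queue=[] holders={T2,T3,T4}
Step 6: wait(T1) -> count=0 queue=[] holders={T1,T2,T3,T4}
Step 7: wait(T5) -> count=0 queue=[T5] holders={T1,T2,T3,T4}
Step 8: signal(T1) -> count=0 queue=[] holders={T2,T3,T4,T5}
Step 9: signal(T4) -> count=1 queue=[] holders={T2,T3,T5}
Step 10: wait(T4) -> count=0 queue=[] holders={T2,T3,T4,T5}
Step 11: signal(T5) -> count=1 queue=[] holders={T2,T3,T4}
Final holders: {T2,T3,T4} -> 3 thread(s)

Answer: 3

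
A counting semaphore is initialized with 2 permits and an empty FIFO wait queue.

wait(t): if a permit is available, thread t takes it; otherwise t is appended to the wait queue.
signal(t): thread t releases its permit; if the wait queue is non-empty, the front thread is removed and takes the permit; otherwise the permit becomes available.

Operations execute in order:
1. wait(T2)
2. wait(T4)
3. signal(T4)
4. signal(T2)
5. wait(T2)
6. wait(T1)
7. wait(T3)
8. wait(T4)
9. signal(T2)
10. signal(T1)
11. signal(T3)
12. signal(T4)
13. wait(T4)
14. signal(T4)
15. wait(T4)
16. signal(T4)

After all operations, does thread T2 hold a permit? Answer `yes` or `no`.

Answer: no

Derivation:
Step 1: wait(T2) -> count=1 queue=[] holders={T2}
Step 2: wait(T4) -> count=0 queue=[] holders={T2,T4}
Step 3: signal(T4) -> count=1 queue=[] holders={T2}
Step 4: signal(T2) -> count=2 queue=[] holders={none}
Step 5: wait(T2) -> count=1 queue=[] holders={T2}
Step 6: wait(T1) -> count=0 queue=[] holders={T1,T2}
Step 7: wait(T3) -> count=0 queue=[T3] holders={T1,T2}
Step 8: wait(T4) -> count=0 queue=[T3,T4] holders={T1,T2}
Step 9: signal(T2) -> count=0 queue=[T4] holders={T1,T3}
Step 10: signal(T1) -> count=0 queue=[] holders={T3,T4}
Step 11: signal(T3) -> count=1 queue=[] holders={T4}
Step 12: signal(T4) -> count=2 queue=[] holders={none}
Step 13: wait(T4) -> count=1 queue=[] holders={T4}
Step 14: signal(T4) -> count=2 queue=[] holders={none}
Step 15: wait(T4) -> count=1 queue=[] holders={T4}
Step 16: signal(T4) -> count=2 queue=[] holders={none}
Final holders: {none} -> T2 not in holders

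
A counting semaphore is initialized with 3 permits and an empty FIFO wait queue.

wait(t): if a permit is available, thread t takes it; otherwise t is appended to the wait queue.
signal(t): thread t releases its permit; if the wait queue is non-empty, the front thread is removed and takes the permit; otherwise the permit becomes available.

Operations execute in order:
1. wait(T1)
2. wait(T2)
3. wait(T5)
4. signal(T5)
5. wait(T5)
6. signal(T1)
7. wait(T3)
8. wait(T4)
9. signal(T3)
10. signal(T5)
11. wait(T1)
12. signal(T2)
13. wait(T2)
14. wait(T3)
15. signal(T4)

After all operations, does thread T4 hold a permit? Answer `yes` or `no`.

Step 1: wait(T1) -> count=2 queue=[] holders={T1}
Step 2: wait(T2) -> count=1 queue=[] holders={T1,T2}
Step 3: wait(T5) -> count=0 queue=[] holders={T1,T2,T5}
Step 4: signal(T5) -> count=1 queue=[] holders={T1,T2}
Step 5: wait(T5) -> count=0 queue=[] holders={T1,T2,T5}
Step 6: signal(T1) -> count=1 queue=[] holders={T2,T5}
Step 7: wait(T3) -> count=0 queue=[] holders={T2,T3,T5}
Step 8: wait(T4) -> count=0 queue=[T4] holders={T2,T3,T5}
Step 9: signal(T3) -> count=0 queue=[] holders={T2,T4,T5}
Step 10: signal(T5) -> count=1 queue=[] holders={T2,T4}
Step 11: wait(T1) -> count=0 queue=[] holders={T1,T2,T4}
Step 12: signal(T2) -> count=1 queue=[] holders={T1,T4}
Step 13: wait(T2) -> count=0 queue=[] holders={T1,T2,T4}
Step 14: wait(T3) -> count=0 queue=[T3] holders={T1,T2,T4}
Step 15: signal(T4) -> count=0 queue=[] holders={T1,T2,T3}
Final holders: {T1,T2,T3} -> T4 not in holders

Answer: no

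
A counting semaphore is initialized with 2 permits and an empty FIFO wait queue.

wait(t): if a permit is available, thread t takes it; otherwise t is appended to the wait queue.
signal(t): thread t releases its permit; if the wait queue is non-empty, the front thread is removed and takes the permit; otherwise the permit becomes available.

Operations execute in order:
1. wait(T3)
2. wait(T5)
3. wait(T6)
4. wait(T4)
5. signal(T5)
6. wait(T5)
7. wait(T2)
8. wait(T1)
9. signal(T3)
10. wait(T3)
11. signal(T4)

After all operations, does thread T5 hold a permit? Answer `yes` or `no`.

Answer: yes

Derivation:
Step 1: wait(T3) -> count=1 queue=[] holders={T3}
Step 2: wait(T5) -> count=0 queue=[] holders={T3,T5}
Step 3: wait(T6) -> count=0 queue=[T6] holders={T3,T5}
Step 4: wait(T4) -> count=0 queue=[T6,T4] holders={T3,T5}
Step 5: signal(T5) -> count=0 queue=[T4] holders={T3,T6}
Step 6: wait(T5) -> count=0 queue=[T4,T5] holders={T3,T6}
Step 7: wait(T2) -> count=0 queue=[T4,T5,T2] holders={T3,T6}
Step 8: wait(T1) -> count=0 queue=[T4,T5,T2,T1] holders={T3,T6}
Step 9: signal(T3) -> count=0 queue=[T5,T2,T1] holders={T4,T6}
Step 10: wait(T3) -> count=0 queue=[T5,T2,T1,T3] holders={T4,T6}
Step 11: signal(T4) -> count=0 queue=[T2,T1,T3] holders={T5,T6}
Final holders: {T5,T6} -> T5 in holders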